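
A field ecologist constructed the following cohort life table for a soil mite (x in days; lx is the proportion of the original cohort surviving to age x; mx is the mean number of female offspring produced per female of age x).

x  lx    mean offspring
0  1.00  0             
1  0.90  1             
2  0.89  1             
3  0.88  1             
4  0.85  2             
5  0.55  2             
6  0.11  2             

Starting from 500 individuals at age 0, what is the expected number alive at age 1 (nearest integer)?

450

Expected survivors = N0 · l_1 = 500 × 0.90 = 450 → 450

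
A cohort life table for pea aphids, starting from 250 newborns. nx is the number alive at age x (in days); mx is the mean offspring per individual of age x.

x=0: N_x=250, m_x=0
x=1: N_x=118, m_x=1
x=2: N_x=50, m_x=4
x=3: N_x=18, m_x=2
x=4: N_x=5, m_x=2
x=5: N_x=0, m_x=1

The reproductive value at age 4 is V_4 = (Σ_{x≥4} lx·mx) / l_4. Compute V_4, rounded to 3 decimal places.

lx = nx/n0 = nx/250: 1, 0.472, 0.2, 0.072, 0.02, 0
lx·mx for x ≥ 4: 0.04, 0 → sum = 0.04
V_4 = 0.04 / l_4 = 0.04 / 0.02 = 2 → 2.000

2.000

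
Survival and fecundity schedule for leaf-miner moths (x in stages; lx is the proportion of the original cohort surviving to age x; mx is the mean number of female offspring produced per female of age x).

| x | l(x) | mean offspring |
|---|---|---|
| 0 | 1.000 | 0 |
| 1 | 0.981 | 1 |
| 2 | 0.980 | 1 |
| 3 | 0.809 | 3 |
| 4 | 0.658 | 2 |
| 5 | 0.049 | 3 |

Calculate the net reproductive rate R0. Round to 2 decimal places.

lx·mx by age: 0, 0.981, 0.98, 2.427, 1.316, 0.147
R0 = Σ lx·mx = 5.851 → 5.85

5.85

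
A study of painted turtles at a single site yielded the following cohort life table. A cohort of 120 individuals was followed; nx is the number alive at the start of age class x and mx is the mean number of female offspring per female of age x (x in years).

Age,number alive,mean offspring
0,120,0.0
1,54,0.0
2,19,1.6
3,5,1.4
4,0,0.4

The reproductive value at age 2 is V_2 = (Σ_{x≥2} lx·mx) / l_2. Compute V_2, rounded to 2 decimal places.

1.97

lx = nx/n0 = nx/120: 1, 0.45, 0.15833…, 0.04167…, 0
lx·mx for x ≥ 2: 0.253333…, 0.058333…, 0 → sum = 0.311667…
V_2 = 0.311667… / l_2 = 0.311667… / 0.158333… = 1.968421… → 1.97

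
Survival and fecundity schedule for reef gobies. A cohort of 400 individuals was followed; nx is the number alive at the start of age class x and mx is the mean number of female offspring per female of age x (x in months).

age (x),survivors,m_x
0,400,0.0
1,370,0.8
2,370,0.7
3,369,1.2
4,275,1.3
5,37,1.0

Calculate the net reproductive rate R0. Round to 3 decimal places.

lx = nx/n0 = nx/400: 1, 0.925, 0.925, 0.9225, 0.6875, 0.0925
lx·mx by age: 0, 0.74, 0.6475, 1.107, 0.89375, 0.0925
R0 = Σ lx·mx = 3.48075 → 3.481

3.481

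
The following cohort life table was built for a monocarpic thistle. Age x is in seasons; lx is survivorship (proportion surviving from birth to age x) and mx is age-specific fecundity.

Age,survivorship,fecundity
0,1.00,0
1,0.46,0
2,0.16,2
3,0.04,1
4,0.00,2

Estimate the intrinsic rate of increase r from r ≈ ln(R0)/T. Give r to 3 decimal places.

-0.484

R0 = Σ lx·mx = 0 + 0 + 0.32 + 0.04 + 0 = 0.36
Σ x·lx·mx = 0.76; T = 0.76/0.36 = 2.11111…
r ≈ ln(R0)/T = ln(0.36)/2.11111… = -0.48394… → -0.484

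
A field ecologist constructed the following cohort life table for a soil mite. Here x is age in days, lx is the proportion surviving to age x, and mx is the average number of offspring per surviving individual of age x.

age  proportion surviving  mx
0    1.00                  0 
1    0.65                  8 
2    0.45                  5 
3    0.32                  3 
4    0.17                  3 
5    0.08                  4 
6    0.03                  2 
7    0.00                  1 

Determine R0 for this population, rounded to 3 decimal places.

9.300

lx·mx by age: 0, 5.2, 2.25, 0.96, 0.51, 0.32, 0.06, 0
R0 = Σ lx·mx = 9.3 → 9.300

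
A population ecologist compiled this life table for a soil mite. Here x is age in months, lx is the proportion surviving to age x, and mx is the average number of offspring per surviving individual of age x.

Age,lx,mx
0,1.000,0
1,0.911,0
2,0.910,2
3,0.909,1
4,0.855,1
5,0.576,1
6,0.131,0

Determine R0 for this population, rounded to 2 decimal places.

lx·mx by age: 0, 0, 1.82, 0.909, 0.855, 0.576, 0
R0 = Σ lx·mx = 4.16 → 4.16

4.16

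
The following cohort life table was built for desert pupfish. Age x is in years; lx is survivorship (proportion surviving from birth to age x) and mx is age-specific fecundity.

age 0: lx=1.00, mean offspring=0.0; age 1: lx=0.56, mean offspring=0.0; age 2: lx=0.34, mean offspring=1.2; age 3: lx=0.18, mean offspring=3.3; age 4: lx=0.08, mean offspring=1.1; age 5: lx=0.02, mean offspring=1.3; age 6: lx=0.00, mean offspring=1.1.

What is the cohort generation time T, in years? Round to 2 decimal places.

2.76

lx·mx: 0, 0, 0.408, 0.594, 0.088, 0.026, 0 → R0 = 1.116
x·lx·mx: 0, 0, 0.816, 1.782, 0.352, 0.13, 0 → Σ = 3.08
T = 3.08 / 1.116 = 2.759857… → 2.76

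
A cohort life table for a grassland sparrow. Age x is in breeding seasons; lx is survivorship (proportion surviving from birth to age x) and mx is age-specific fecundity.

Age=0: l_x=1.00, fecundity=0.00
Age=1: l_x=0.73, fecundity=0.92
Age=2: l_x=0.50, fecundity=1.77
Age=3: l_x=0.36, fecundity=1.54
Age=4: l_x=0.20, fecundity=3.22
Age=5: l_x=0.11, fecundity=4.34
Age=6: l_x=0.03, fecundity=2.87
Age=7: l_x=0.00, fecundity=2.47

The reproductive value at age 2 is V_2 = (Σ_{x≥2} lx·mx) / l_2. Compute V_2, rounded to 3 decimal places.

lx·mx for x ≥ 2: 0.885, 0.5544, 0.644, 0.4774, 0.0861, 0 → sum = 2.6469
V_2 = 2.6469 / l_2 = 2.6469 / 0.5 = 5.2938 → 5.294

5.294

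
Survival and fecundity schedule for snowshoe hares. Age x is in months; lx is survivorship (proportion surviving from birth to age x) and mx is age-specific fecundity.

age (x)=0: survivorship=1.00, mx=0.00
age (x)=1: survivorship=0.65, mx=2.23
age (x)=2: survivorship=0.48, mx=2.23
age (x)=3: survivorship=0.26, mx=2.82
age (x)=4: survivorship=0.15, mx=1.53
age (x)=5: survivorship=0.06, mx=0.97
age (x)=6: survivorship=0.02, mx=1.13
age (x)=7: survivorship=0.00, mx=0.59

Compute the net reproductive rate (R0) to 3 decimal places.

3.563

lx·mx by age: 0, 1.4495, 1.0704, 0.7332, 0.2295, 0.0582, 0.0226, 0
R0 = Σ lx·mx = 3.5634 → 3.563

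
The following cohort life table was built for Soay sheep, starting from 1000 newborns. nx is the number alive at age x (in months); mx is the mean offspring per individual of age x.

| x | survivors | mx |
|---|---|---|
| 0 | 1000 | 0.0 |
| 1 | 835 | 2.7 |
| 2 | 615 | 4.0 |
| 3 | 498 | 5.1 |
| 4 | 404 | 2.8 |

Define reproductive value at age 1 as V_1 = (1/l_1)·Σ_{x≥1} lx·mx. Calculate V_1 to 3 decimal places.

lx = nx/n0 = nx/1000: 1, 0.835, 0.615, 0.498, 0.404
lx·mx for x ≥ 1: 2.2545, 2.46, 2.5398, 1.1312 → sum = 8.3855
V_1 = 8.3855 / l_1 = 8.3855 / 0.835 = 10.042515… → 10.043

10.043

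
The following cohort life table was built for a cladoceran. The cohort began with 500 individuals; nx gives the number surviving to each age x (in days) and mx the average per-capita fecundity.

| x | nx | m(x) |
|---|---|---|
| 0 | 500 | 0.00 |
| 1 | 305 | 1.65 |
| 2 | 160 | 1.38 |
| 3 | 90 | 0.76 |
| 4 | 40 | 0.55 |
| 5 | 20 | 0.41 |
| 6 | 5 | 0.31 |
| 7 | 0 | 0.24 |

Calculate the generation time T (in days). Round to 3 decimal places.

lx = nx/n0 = nx/500: 1, 0.61, 0.32, 0.18, 0.08, 0.04, 0.01, 0
lx·mx: 0, 1.0065, 0.4416, 0.1368, 0.044, 0.0164, 0.0031, 0 → R0 = 1.6484
x·lx·mx: 0, 1.0065, 0.8832, 0.4104, 0.176, 0.082, 0.0186, 0 → Σ = 2.5767
T = 2.5767 / 1.6484 = 1.563152… → 1.563

1.563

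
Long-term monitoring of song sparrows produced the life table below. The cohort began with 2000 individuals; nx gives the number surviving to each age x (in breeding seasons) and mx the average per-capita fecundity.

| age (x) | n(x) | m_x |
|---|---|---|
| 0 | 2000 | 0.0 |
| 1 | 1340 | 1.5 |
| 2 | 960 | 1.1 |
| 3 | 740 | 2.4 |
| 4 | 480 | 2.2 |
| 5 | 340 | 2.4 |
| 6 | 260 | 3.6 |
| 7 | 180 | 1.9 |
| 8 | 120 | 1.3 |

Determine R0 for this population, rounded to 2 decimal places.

lx = nx/n0 = nx/2000: 1, 0.67, 0.48, 0.37, 0.24, 0.17, 0.13, 0.09, 0.06
lx·mx by age: 0, 1.005, 0.528, 0.888, 0.528, 0.408, 0.468, 0.171, 0.078
R0 = Σ lx·mx = 4.074 → 4.07

4.07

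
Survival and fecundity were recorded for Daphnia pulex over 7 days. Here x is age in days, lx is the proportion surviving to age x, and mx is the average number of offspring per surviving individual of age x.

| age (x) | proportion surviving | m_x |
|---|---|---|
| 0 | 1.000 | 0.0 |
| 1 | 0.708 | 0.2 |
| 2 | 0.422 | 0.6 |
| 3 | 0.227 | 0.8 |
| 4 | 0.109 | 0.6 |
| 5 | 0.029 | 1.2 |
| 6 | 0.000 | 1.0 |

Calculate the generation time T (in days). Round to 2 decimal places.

2.41

lx·mx: 0, 0.1416, 0.2532, 0.1816, 0.0654, 0.0348, 0 → R0 = 0.6766
x·lx·mx: 0, 0.1416, 0.5064, 0.5448, 0.2616, 0.174, 0 → Σ = 1.6284
T = 1.6284 / 0.6766 = 2.40674… → 2.41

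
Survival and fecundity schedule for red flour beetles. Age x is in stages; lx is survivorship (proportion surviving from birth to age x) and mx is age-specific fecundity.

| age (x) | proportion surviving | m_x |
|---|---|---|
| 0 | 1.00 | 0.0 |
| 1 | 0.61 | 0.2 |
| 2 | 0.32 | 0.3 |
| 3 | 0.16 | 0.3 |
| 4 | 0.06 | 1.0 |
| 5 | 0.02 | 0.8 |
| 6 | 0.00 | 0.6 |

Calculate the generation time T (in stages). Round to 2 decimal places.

2.27

lx·mx: 0, 0.122, 0.096, 0.048, 0.06, 0.016, 0 → R0 = 0.342
x·lx·mx: 0, 0.122, 0.192, 0.144, 0.24, 0.08, 0 → Σ = 0.778
T = 0.778 / 0.342 = 2.274854… → 2.27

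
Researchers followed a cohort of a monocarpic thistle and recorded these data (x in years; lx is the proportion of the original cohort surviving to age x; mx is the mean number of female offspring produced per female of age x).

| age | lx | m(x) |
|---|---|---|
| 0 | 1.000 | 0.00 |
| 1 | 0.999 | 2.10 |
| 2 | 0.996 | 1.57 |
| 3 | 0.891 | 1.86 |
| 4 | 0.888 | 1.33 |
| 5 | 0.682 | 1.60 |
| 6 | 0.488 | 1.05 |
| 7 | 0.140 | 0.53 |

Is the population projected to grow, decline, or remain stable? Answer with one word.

R0 = Σ lx·mx = 0 + 2.0979 + 1.56372 + 1.65726 + 1.18104 + 1.0912 + 0.5124 + 0.0742 = 8.17772
R0 > 1, so the population is growing.

growing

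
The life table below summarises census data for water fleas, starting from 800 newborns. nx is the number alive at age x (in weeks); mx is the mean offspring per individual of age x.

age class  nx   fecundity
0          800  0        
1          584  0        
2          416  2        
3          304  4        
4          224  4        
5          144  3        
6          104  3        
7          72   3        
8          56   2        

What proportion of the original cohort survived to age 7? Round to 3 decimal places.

0.090

l_7 = n_7/n_0 = 72/800 = 0.09 → 0.090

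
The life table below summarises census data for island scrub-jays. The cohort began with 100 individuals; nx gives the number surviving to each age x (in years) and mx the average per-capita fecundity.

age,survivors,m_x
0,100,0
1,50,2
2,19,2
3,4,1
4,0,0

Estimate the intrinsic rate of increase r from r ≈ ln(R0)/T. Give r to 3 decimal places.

lx = nx/n0 = nx/100: 1, 0.5, 0.19, 0.04, 0
R0 = Σ lx·mx = 0 + 1 + 0.38 + 0.04 + 0 = 1.42
Σ x·lx·mx = 1.88; T = 1.88/1.42 = 1.32394…
r ≈ ln(R0)/T = ln(1.42)/1.32394… = 0.26486… → 0.265

0.265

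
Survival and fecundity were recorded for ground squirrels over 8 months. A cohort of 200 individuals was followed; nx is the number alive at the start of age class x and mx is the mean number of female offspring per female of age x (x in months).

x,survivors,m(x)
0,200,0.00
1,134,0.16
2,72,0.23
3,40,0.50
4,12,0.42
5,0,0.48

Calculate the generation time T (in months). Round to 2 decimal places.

2.14

lx = nx/n0 = nx/200: 1, 0.67, 0.36, 0.2, 0.06, 0
lx·mx: 0, 0.1072, 0.0828, 0.1, 0.0252, 0 → R0 = 0.3152
x·lx·mx: 0, 0.1072, 0.1656, 0.3, 0.1008, 0 → Σ = 0.6736
T = 0.6736 / 0.3152 = 2.137056… → 2.14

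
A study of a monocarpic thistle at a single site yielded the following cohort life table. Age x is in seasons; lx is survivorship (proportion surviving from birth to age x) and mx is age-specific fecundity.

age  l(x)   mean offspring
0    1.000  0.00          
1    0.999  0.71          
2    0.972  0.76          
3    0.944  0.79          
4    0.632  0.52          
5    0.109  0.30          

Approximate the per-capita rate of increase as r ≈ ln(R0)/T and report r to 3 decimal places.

0.406

R0 = Σ lx·mx = 0 + 0.70929 + 0.73872 + 0.74576 + 0.32864 + 0.0327 = 2.55511
Σ x·lx·mx = 5.90207; T = 5.90207/2.55511 = 2.30991…
r ≈ ln(R0)/T = ln(2.55511)/2.30991… = 0.40612… → 0.406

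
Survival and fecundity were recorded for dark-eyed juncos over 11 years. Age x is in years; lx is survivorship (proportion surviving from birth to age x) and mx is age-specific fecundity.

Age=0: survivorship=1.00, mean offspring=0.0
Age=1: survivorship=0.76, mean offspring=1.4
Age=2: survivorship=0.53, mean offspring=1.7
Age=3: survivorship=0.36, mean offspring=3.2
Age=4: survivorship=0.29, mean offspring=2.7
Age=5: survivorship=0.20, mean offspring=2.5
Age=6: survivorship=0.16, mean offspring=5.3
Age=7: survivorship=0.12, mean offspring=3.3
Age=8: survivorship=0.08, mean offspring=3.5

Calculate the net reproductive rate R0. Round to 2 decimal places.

lx·mx by age: 0, 1.064, 0.901, 1.152, 0.783, 0.5, 0.848, 0.396, 0.28
R0 = Σ lx·mx = 5.924 → 5.92

5.92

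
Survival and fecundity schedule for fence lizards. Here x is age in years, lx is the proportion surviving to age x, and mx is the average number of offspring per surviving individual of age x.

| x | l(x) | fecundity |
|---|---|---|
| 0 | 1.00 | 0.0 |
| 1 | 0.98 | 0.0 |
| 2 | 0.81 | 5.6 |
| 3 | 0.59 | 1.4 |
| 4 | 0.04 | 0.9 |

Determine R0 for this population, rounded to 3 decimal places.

lx·mx by age: 0, 0, 4.536, 0.826, 0.036
R0 = Σ lx·mx = 5.398 → 5.398

5.398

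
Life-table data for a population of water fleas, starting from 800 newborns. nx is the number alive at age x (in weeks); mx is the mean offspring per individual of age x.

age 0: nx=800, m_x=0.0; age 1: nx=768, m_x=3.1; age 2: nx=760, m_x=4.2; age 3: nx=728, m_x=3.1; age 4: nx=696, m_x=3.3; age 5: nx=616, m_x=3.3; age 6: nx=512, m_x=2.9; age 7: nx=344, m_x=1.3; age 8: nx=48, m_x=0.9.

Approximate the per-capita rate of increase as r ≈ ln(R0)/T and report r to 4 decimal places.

lx = nx/n0 = nx/800: 1, 0.96, 0.95, 0.91, 0.87, 0.77, 0.64, 0.43, 0.06
R0 = Σ lx·mx = 0 + 2.976 + 3.99 + 2.821 + 2.871 + 2.541 + 1.856 + 0.559 + 0.054 = 17.668
Σ x·lx·mx = 59.089; T = 59.089/17.668 = 3.34441…
r ≈ ln(R0)/T = ln(17.668)/3.34441… = 0.858674… → 0.8587

0.8587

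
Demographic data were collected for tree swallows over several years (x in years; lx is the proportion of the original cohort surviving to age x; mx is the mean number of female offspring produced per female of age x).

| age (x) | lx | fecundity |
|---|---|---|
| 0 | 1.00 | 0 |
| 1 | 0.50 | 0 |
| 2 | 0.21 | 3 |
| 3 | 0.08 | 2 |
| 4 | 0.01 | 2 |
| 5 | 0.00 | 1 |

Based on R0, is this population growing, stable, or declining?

declining

R0 = Σ lx·mx = 0 + 0 + 0.63 + 0.16 + 0.02 + 0 = 0.81
R0 < 1, so the population is declining.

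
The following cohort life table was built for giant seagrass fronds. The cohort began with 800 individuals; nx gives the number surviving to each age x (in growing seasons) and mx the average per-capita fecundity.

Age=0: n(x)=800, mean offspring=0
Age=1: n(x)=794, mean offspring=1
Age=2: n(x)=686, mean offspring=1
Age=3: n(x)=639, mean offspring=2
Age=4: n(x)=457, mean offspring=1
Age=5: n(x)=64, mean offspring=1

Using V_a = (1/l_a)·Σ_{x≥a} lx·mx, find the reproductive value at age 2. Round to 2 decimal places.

lx = nx/n0 = nx/800: 1, 0.9925, 0.8575, 0.79875, 0.57125, 0.08
lx·mx for x ≥ 2: 0.8575, 1.5975, 0.57125, 0.08 → sum = 3.10625
V_2 = 3.10625 / l_2 = 3.10625 / 0.8575 = 3.622449… → 3.62

3.62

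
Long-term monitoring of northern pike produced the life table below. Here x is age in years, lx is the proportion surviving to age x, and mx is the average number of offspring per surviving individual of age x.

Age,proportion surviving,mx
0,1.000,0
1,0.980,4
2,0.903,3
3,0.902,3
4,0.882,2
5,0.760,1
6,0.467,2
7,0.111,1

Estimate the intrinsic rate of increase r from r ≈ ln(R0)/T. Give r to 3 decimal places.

0.951

R0 = Σ lx·mx = 0 + 3.92 + 2.709 + 2.706 + 1.764 + 0.76 + 0.934 + 0.111 = 12.904
Σ x·lx·mx = 34.693; T = 34.693/12.904 = 2.68855…
r ≈ ln(R0)/T = ln(12.904)/2.68855… = 0.95127… → 0.951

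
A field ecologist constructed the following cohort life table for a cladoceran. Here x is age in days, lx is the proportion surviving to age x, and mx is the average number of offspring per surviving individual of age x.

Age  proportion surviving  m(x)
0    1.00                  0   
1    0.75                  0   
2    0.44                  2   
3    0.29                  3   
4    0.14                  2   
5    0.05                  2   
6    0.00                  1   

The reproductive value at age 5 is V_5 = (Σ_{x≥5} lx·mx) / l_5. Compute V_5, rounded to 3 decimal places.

2.000

lx·mx for x ≥ 5: 0.1, 0 → sum = 0.1
V_5 = 0.1 / l_5 = 0.1 / 0.05 = 2 → 2.000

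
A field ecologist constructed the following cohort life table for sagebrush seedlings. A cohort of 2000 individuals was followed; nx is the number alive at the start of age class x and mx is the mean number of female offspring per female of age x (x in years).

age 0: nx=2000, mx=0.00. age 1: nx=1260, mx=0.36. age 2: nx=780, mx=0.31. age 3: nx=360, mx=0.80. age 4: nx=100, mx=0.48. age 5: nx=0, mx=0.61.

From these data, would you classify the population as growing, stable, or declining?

declining

lx = nx/n0 = nx/2000: 1, 0.63, 0.39, 0.18, 0.05, 0
R0 = Σ lx·mx = 0 + 0.2268 + 0.1209 + 0.144 + 0.024 + 0 = 0.5157
R0 < 1, so the population is declining.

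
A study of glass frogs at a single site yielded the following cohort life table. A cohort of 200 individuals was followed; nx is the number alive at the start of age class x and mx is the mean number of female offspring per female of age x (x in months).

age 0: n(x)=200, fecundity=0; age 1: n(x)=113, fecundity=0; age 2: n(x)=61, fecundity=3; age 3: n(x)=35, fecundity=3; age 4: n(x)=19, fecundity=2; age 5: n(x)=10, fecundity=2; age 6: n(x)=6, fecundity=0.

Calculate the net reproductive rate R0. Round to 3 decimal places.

1.730

lx = nx/n0 = nx/200: 1, 0.565, 0.305, 0.175, 0.095, 0.05, 0.03
lx·mx by age: 0, 0, 0.915, 0.525, 0.19, 0.1, 0
R0 = Σ lx·mx = 1.73 → 1.730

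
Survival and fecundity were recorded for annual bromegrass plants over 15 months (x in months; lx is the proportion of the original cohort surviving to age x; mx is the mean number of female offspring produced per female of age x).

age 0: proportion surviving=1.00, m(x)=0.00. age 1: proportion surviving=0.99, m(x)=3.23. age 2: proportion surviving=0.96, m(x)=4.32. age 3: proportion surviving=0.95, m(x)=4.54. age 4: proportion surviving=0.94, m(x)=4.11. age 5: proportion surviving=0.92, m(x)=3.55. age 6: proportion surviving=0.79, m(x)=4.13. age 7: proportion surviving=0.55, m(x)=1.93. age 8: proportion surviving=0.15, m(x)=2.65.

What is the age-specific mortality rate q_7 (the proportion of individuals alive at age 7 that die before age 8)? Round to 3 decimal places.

q_7 = (l_7 − l_8) / l_7 = (0.55 − 0.15) / 0.55
     = 0.4 / 0.55 = 0.727273… → 0.727

0.727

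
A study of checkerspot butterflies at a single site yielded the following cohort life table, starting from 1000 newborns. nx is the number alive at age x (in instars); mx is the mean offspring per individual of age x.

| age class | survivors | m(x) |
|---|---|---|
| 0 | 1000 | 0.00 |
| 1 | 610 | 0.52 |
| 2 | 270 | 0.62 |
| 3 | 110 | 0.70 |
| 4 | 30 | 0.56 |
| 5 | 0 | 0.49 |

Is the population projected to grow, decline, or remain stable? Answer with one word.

lx = nx/n0 = nx/1000: 1, 0.61, 0.27, 0.11, 0.03, 0
R0 = Σ lx·mx = 0 + 0.3172 + 0.1674 + 0.077 + 0.0168 + 0 = 0.5784
R0 < 1, so the population is declining.

declining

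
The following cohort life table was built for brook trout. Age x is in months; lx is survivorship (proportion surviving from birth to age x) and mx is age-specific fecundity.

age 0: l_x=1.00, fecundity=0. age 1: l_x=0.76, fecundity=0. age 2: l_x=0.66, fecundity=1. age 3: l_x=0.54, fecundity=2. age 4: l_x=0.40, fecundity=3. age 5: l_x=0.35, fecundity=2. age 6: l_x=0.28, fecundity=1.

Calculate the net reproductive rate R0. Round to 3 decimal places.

3.920

lx·mx by age: 0, 0, 0.66, 1.08, 1.2, 0.7, 0.28
R0 = Σ lx·mx = 3.92 → 3.920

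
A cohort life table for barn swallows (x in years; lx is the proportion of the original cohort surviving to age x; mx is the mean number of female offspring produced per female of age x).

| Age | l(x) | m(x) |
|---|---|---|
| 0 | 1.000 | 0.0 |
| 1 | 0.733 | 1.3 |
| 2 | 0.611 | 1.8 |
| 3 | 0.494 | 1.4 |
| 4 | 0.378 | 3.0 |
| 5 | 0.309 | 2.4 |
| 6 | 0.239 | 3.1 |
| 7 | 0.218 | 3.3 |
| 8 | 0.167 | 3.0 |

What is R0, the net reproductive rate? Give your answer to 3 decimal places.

lx·mx by age: 0, 0.9529, 1.0998, 0.6916, 1.134, 0.7416, 0.7409, 0.7194, 0.501
R0 = Σ lx·mx = 6.5812 → 6.581

6.581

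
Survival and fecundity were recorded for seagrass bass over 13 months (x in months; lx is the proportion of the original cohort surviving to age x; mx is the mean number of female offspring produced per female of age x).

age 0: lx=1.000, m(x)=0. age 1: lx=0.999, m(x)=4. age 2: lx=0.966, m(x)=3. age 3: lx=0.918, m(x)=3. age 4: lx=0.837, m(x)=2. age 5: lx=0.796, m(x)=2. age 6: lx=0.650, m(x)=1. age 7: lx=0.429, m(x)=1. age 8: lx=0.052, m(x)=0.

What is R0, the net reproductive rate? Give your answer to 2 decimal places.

lx·mx by age: 0, 3.996, 2.898, 2.754, 1.674, 1.592, 0.65, 0.429, 0
R0 = Σ lx·mx = 13.993 → 13.99

13.99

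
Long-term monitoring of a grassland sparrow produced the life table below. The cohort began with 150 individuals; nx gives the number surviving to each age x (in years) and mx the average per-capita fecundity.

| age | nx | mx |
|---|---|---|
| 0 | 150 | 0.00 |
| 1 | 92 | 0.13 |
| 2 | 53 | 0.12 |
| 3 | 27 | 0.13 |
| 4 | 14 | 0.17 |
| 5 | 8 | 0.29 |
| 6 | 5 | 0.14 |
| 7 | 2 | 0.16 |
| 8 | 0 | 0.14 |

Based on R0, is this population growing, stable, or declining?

declining

lx = nx/n0 = nx/150: 1, 0.61333…, 0.35333…, 0.18, 0.09333…, 0.05333…, 0.03333…, 0.01333…, 0
R0 = Σ lx·mx = 0 + 0.079733… + 0.0424… + 0.0234 + 0.015867… + 0.015467… + 0.004667… + 0.002133… + 0 = 0.183667…
R0 < 1, so the population is declining.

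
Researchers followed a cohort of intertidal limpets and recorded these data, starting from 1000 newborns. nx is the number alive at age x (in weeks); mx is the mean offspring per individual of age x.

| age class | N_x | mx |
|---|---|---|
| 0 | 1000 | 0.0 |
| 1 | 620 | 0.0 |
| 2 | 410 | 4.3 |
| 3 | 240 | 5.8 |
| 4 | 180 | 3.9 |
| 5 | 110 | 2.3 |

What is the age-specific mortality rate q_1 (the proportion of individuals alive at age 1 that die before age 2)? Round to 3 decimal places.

lx = nx/n0 = nx/1000: 1, 0.62, 0.41, 0.24, 0.18, 0.11
q_1 = (l_1 − l_2) / l_1 = (0.62 − 0.41) / 0.62
     = 0.21 / 0.62 = 0.33871… → 0.339

0.339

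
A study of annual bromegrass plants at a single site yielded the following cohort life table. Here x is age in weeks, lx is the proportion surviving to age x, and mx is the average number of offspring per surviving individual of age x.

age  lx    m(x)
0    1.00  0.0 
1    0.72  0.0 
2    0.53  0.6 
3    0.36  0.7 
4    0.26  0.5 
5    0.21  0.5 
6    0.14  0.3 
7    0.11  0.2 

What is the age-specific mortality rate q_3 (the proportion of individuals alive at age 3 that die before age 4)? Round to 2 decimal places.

0.28

q_3 = (l_3 − l_4) / l_3 = (0.36 − 0.26) / 0.36
     = 0.1 / 0.36 = 0.277778… → 0.28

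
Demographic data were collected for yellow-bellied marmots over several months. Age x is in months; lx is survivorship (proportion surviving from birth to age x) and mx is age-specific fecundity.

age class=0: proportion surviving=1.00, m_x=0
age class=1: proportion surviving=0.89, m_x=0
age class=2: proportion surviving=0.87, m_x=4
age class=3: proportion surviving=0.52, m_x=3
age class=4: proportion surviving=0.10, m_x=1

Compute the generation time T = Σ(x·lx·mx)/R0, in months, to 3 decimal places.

lx·mx: 0, 0, 3.48, 1.56, 0.1 → R0 = 5.14
x·lx·mx: 0, 0, 6.96, 4.68, 0.4 → Σ = 12.04
T = 12.04 / 5.14 = 2.342412… → 2.342

2.342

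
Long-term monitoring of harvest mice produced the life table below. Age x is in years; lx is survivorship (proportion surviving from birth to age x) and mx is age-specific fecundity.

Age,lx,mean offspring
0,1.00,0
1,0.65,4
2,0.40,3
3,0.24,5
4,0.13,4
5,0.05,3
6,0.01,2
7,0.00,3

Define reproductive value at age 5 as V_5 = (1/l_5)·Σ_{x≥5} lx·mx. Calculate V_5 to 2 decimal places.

lx·mx for x ≥ 5: 0.15, 0.02, 0 → sum = 0.17
V_5 = 0.17 / l_5 = 0.17 / 0.05 = 3.4 → 3.40

3.40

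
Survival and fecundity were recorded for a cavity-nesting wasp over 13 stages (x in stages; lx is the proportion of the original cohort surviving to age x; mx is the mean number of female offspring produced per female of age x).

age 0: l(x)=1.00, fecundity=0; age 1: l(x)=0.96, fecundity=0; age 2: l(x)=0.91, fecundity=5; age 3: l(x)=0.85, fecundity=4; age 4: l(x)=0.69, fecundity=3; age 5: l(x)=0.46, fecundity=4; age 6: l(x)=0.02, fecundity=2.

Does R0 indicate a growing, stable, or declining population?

R0 = Σ lx·mx = 0 + 0 + 4.55 + 3.4 + 2.07 + 1.84 + 0.04 = 11.9
R0 > 1, so the population is growing.

growing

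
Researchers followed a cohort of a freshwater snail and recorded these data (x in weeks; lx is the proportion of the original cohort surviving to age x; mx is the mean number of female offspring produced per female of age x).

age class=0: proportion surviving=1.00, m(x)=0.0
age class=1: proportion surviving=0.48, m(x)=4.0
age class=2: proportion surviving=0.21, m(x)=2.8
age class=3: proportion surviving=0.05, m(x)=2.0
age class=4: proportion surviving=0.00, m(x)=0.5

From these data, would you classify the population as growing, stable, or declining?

R0 = Σ lx·mx = 0 + 1.92 + 0.588 + 0.1 + 0 = 2.608
R0 > 1, so the population is growing.

growing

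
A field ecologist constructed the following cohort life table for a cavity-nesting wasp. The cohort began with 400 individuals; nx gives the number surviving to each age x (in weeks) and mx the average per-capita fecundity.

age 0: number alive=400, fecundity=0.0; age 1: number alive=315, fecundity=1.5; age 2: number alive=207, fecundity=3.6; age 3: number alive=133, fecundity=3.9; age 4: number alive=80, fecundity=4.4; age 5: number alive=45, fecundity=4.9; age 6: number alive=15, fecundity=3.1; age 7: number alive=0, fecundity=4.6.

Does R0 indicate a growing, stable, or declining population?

growing

lx = nx/n0 = nx/400: 1, 0.7875, 0.5175, 0.3325, 0.2, 0.1125, 0.0375, 0
R0 = Σ lx·mx = 0 + 1.18125 + 1.863 + 1.29675 + 0.88 + 0.55125 + 0.11625 + 0 = 5.8885
R0 > 1, so the population is growing.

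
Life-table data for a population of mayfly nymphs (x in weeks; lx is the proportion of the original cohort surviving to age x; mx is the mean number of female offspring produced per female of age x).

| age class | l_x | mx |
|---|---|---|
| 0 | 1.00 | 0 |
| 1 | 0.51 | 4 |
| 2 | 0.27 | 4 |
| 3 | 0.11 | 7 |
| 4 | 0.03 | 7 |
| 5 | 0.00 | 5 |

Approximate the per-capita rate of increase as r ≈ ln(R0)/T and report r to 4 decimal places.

0.7871

R0 = Σ lx·mx = 0 + 2.04 + 1.08 + 0.77 + 0.21 + 0 = 4.1
Σ x·lx·mx = 7.35; T = 7.35/4.1 = 1.79268…
r ≈ ln(R0)/T = ln(4.1)/1.79268… = 0.787081… → 0.7871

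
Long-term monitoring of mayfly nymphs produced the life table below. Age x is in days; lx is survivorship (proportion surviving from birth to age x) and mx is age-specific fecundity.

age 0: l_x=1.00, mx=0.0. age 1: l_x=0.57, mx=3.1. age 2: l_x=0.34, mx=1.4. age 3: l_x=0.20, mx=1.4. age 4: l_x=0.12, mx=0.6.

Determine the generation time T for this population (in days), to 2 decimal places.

1.48

lx·mx: 0, 1.767, 0.476, 0.28, 0.072 → R0 = 2.595
x·lx·mx: 0, 1.767, 0.952, 0.84, 0.288 → Σ = 3.847
T = 3.847 / 2.595 = 1.482466… → 1.48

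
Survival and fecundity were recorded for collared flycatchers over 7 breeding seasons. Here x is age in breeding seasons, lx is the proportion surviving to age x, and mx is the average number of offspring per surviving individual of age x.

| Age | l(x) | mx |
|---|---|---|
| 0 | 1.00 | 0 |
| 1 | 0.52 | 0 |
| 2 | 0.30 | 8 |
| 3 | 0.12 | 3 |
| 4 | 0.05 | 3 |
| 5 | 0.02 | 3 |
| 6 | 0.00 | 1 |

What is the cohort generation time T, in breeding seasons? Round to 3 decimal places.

lx·mx: 0, 0, 2.4, 0.36, 0.15, 0.06, 0 → R0 = 2.97
x·lx·mx: 0, 0, 4.8, 1.08, 0.6, 0.3, 0 → Σ = 6.78
T = 6.78 / 2.97 = 2.282828… → 2.283

2.283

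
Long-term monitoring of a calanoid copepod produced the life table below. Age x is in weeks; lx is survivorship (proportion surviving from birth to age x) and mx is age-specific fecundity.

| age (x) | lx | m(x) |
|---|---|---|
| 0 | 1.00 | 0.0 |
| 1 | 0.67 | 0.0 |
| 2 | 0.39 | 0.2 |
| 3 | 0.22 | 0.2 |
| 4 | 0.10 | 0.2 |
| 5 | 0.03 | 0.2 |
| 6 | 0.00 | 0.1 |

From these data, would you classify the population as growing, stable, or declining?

declining

R0 = Σ lx·mx = 0 + 0 + 0.078 + 0.044 + 0.02 + 0.006 + 0 = 0.148
R0 < 1, so the population is declining.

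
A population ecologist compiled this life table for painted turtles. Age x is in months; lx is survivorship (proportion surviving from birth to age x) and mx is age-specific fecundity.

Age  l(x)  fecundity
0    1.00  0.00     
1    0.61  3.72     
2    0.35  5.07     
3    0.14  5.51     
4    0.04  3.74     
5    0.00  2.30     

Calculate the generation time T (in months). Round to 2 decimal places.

lx·mx: 0, 2.2692, 1.7745, 0.7714, 0.1496, 0 → R0 = 4.9647
x·lx·mx: 0, 2.2692, 3.549, 2.3142, 0.5984, 0 → Σ = 8.7308
T = 8.7308 / 4.9647 = 1.758576… → 1.76

1.76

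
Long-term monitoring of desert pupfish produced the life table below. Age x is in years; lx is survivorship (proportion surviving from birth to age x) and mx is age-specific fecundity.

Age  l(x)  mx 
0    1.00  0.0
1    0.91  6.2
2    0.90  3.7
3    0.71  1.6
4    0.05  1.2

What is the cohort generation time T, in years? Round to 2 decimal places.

lx·mx: 0, 5.642, 3.33, 1.136, 0.06 → R0 = 10.168
x·lx·mx: 0, 5.642, 6.66, 3.408, 0.24 → Σ = 15.95
T = 15.95 / 10.168 = 1.568647… → 1.57

1.57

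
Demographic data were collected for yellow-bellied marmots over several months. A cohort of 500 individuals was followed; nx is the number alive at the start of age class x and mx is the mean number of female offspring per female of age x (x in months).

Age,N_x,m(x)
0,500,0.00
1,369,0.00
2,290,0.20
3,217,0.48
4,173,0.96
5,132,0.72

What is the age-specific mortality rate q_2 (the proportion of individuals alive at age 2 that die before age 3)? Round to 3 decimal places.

lx = nx/n0 = nx/500: 1, 0.738, 0.58, 0.434, 0.346, 0.264
q_2 = (l_2 − l_3) / l_2 = (0.58 − 0.434) / 0.58
     = 0.146 / 0.58 = 0.251724… → 0.252

0.252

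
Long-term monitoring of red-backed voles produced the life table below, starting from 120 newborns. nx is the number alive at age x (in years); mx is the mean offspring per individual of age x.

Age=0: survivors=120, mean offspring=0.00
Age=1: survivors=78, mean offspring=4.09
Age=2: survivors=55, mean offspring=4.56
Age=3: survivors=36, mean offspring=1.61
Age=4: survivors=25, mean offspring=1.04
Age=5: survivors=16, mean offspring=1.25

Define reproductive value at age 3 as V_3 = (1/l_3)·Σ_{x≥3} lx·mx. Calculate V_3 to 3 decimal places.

2.888

lx = nx/n0 = nx/120: 1, 0.65, 0.45833…, 0.3, 0.20833…, 0.13333…
lx·mx for x ≥ 3: 0.483, 0.216667…, 0.166667… → sum = 0.866333…
V_3 = 0.866333… / l_3 = 0.866333… / 0.3 = 2.887778… → 2.888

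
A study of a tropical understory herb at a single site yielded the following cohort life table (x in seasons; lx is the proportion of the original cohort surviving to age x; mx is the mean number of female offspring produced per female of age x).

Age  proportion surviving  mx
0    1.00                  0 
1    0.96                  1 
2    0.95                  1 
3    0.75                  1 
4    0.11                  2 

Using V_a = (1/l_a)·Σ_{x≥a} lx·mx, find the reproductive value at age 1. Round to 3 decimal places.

3.000

lx·mx for x ≥ 1: 0.96, 0.95, 0.75, 0.22 → sum = 2.88
V_1 = 2.88 / l_1 = 2.88 / 0.96 = 3 → 3.000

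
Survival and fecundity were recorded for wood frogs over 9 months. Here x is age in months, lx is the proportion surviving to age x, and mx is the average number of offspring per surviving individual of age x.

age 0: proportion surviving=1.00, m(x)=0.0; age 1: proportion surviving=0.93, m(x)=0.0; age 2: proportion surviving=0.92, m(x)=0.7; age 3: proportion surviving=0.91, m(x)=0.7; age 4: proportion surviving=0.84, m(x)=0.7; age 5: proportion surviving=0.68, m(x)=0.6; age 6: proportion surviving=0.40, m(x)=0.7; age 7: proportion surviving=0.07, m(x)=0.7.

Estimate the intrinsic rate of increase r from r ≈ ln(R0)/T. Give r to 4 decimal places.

0.2596

R0 = Σ lx·mx = 0 + 0 + 0.644 + 0.637 + 0.588 + 0.408 + 0.28 + 0.049 = 2.606
Σ x·lx·mx = 9.614; T = 9.614/2.606 = 3.68918…
r ≈ ln(R0)/T = ln(2.606)/3.68918… = 0.259629… → 0.2596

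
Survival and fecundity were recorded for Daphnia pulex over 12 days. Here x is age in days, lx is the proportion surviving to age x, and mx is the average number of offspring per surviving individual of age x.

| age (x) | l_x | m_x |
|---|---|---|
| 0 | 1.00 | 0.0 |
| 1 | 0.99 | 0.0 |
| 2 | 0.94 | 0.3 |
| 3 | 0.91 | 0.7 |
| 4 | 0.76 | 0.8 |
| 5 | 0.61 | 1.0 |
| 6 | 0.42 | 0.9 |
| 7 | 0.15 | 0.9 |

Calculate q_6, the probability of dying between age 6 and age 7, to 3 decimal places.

q_6 = (l_6 − l_7) / l_6 = (0.42 − 0.15) / 0.42
     = 0.27 / 0.42 = 0.642857… → 0.643

0.643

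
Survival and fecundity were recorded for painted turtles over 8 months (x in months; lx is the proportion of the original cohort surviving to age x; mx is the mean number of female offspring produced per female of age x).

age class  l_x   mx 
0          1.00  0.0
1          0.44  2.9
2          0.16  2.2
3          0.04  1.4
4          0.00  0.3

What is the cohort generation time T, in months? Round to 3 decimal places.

1.276

lx·mx: 0, 1.276, 0.352, 0.056, 0 → R0 = 1.684
x·lx·mx: 0, 1.276, 0.704, 0.168, 0 → Σ = 2.148
T = 2.148 / 1.684 = 1.275534… → 1.276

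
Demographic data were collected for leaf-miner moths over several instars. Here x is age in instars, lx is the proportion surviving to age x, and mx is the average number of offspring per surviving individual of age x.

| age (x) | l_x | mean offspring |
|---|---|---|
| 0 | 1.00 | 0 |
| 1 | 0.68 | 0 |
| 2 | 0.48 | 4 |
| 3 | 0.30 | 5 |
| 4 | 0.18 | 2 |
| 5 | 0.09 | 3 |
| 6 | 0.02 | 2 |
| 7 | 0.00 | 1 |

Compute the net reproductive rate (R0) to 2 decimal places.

lx·mx by age: 0, 0, 1.92, 1.5, 0.36, 0.27, 0.04, 0
R0 = Σ lx·mx = 4.09 → 4.09

4.09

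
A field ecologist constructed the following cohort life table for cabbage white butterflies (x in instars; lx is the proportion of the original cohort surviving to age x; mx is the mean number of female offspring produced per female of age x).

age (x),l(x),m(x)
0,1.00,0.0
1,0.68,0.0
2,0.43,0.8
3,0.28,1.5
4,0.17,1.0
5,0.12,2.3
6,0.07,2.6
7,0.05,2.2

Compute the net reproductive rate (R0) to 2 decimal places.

1.50

lx·mx by age: 0, 0, 0.344, 0.42, 0.17, 0.276, 0.182, 0.11
R0 = Σ lx·mx = 1.502 → 1.50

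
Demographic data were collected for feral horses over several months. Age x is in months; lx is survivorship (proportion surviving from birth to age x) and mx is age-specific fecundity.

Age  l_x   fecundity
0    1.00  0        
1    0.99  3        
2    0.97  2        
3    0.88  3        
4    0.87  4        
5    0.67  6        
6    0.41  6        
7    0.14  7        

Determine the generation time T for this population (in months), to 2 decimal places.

3.81

lx·mx: 0, 2.97, 1.94, 2.64, 3.48, 4.02, 2.46, 0.98 → R0 = 18.49
x·lx·mx: 0, 2.97, 3.88, 7.92, 13.92, 20.1, 14.76, 6.86 → Σ = 70.41
T = 70.41 / 18.49 = 3.808004… → 3.81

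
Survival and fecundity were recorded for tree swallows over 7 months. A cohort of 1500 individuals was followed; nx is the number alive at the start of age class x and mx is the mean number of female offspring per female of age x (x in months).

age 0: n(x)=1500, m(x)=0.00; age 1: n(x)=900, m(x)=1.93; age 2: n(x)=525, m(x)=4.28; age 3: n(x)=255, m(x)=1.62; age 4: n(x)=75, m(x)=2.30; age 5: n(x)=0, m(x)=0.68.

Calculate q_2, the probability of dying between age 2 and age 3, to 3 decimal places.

0.514

lx = nx/n0 = nx/1500: 1, 0.6, 0.35, 0.17, 0.05, 0
q_2 = (l_2 − l_3) / l_2 = (0.35 − 0.17) / 0.35
     = 0.18 / 0.35 = 0.514286… → 0.514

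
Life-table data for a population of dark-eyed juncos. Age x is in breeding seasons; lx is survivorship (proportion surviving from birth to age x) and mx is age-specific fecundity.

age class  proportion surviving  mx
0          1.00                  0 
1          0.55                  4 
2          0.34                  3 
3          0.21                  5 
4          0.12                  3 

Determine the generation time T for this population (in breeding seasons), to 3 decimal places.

1.907

lx·mx: 0, 2.2, 1.02, 1.05, 0.36 → R0 = 4.63
x·lx·mx: 0, 2.2, 2.04, 3.15, 1.44 → Σ = 8.83
T = 8.83 / 4.63 = 1.907127… → 1.907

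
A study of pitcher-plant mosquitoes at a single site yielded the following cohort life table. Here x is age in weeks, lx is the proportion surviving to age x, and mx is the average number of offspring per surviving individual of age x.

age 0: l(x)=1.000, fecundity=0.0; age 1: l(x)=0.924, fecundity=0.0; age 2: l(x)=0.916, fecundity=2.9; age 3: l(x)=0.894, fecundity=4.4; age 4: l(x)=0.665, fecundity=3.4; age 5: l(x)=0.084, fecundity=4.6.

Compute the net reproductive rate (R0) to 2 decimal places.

9.24

lx·mx by age: 0, 0, 2.6564, 3.9336, 2.261, 0.3864
R0 = Σ lx·mx = 9.2374 → 9.24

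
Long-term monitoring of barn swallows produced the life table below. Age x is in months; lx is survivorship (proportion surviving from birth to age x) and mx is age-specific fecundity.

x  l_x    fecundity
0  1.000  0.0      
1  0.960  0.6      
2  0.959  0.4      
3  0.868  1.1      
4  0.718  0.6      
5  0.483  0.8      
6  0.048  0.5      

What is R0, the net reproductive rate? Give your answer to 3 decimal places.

lx·mx by age: 0, 0.576, 0.3836, 0.9548, 0.4308, 0.3864, 0.024
R0 = Σ lx·mx = 2.7556 → 2.756

2.756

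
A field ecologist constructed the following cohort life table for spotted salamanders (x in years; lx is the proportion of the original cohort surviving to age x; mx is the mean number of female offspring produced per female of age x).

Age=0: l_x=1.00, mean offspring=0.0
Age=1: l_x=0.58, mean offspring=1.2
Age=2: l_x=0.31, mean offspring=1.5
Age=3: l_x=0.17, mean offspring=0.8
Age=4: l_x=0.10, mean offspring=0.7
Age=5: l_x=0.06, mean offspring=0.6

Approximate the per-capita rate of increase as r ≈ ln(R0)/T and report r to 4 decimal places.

0.1905

R0 = Σ lx·mx = 0 + 0.696 + 0.465 + 0.136 + 0.07 + 0.036 = 1.403
Σ x·lx·mx = 2.494; T = 2.494/1.403 = 1.77762…
r ≈ ln(R0)/T = ln(1.403)/1.77762… = 0.190487… → 0.1905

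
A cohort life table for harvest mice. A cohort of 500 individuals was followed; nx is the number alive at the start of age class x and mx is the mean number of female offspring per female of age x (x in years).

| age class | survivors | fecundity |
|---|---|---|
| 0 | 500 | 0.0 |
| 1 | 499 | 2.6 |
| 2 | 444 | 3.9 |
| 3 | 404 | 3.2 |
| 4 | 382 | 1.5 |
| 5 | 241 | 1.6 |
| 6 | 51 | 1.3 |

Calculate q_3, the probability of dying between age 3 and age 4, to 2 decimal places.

0.05

lx = nx/n0 = nx/500: 1, 0.998, 0.888, 0.808, 0.764, 0.482, 0.102
q_3 = (l_3 − l_4) / l_3 = (0.808 − 0.764) / 0.808
     = 0.044 / 0.808 = 0.054455… → 0.05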